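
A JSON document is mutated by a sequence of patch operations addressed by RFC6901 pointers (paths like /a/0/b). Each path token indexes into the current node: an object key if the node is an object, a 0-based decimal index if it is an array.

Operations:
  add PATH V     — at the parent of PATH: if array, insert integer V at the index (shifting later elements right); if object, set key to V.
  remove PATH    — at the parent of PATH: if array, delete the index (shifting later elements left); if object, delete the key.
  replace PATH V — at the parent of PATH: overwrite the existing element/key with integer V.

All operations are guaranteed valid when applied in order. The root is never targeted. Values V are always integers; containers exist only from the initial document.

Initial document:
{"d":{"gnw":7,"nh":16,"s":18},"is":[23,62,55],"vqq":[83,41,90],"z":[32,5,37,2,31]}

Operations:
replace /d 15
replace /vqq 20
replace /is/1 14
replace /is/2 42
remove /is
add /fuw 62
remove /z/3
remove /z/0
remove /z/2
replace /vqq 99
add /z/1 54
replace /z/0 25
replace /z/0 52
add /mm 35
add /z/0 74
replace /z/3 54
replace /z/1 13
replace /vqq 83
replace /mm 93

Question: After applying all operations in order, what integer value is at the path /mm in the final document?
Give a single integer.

After op 1 (replace /d 15): {"d":15,"is":[23,62,55],"vqq":[83,41,90],"z":[32,5,37,2,31]}
After op 2 (replace /vqq 20): {"d":15,"is":[23,62,55],"vqq":20,"z":[32,5,37,2,31]}
After op 3 (replace /is/1 14): {"d":15,"is":[23,14,55],"vqq":20,"z":[32,5,37,2,31]}
After op 4 (replace /is/2 42): {"d":15,"is":[23,14,42],"vqq":20,"z":[32,5,37,2,31]}
After op 5 (remove /is): {"d":15,"vqq":20,"z":[32,5,37,2,31]}
After op 6 (add /fuw 62): {"d":15,"fuw":62,"vqq":20,"z":[32,5,37,2,31]}
After op 7 (remove /z/3): {"d":15,"fuw":62,"vqq":20,"z":[32,5,37,31]}
After op 8 (remove /z/0): {"d":15,"fuw":62,"vqq":20,"z":[5,37,31]}
After op 9 (remove /z/2): {"d":15,"fuw":62,"vqq":20,"z":[5,37]}
After op 10 (replace /vqq 99): {"d":15,"fuw":62,"vqq":99,"z":[5,37]}
After op 11 (add /z/1 54): {"d":15,"fuw":62,"vqq":99,"z":[5,54,37]}
After op 12 (replace /z/0 25): {"d":15,"fuw":62,"vqq":99,"z":[25,54,37]}
After op 13 (replace /z/0 52): {"d":15,"fuw":62,"vqq":99,"z":[52,54,37]}
After op 14 (add /mm 35): {"d":15,"fuw":62,"mm":35,"vqq":99,"z":[52,54,37]}
After op 15 (add /z/0 74): {"d":15,"fuw":62,"mm":35,"vqq":99,"z":[74,52,54,37]}
After op 16 (replace /z/3 54): {"d":15,"fuw":62,"mm":35,"vqq":99,"z":[74,52,54,54]}
After op 17 (replace /z/1 13): {"d":15,"fuw":62,"mm":35,"vqq":99,"z":[74,13,54,54]}
After op 18 (replace /vqq 83): {"d":15,"fuw":62,"mm":35,"vqq":83,"z":[74,13,54,54]}
After op 19 (replace /mm 93): {"d":15,"fuw":62,"mm":93,"vqq":83,"z":[74,13,54,54]}
Value at /mm: 93

Answer: 93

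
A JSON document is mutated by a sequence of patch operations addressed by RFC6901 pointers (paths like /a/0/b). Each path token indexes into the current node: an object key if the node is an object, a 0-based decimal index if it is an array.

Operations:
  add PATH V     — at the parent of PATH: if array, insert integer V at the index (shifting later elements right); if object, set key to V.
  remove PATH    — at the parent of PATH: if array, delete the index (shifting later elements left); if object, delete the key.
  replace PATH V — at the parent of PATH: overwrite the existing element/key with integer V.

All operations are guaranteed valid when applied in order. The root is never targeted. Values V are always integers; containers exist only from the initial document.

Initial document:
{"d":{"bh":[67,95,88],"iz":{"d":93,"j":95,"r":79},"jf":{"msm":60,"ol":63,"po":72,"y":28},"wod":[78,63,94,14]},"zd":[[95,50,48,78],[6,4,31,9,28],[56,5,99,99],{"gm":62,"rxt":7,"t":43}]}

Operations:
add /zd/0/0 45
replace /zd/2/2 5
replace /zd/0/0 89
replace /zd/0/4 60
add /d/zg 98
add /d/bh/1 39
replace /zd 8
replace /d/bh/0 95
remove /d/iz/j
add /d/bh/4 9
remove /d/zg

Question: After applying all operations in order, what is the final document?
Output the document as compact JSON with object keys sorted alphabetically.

After op 1 (add /zd/0/0 45): {"d":{"bh":[67,95,88],"iz":{"d":93,"j":95,"r":79},"jf":{"msm":60,"ol":63,"po":72,"y":28},"wod":[78,63,94,14]},"zd":[[45,95,50,48,78],[6,4,31,9,28],[56,5,99,99],{"gm":62,"rxt":7,"t":43}]}
After op 2 (replace /zd/2/2 5): {"d":{"bh":[67,95,88],"iz":{"d":93,"j":95,"r":79},"jf":{"msm":60,"ol":63,"po":72,"y":28},"wod":[78,63,94,14]},"zd":[[45,95,50,48,78],[6,4,31,9,28],[56,5,5,99],{"gm":62,"rxt":7,"t":43}]}
After op 3 (replace /zd/0/0 89): {"d":{"bh":[67,95,88],"iz":{"d":93,"j":95,"r":79},"jf":{"msm":60,"ol":63,"po":72,"y":28},"wod":[78,63,94,14]},"zd":[[89,95,50,48,78],[6,4,31,9,28],[56,5,5,99],{"gm":62,"rxt":7,"t":43}]}
After op 4 (replace /zd/0/4 60): {"d":{"bh":[67,95,88],"iz":{"d":93,"j":95,"r":79},"jf":{"msm":60,"ol":63,"po":72,"y":28},"wod":[78,63,94,14]},"zd":[[89,95,50,48,60],[6,4,31,9,28],[56,5,5,99],{"gm":62,"rxt":7,"t":43}]}
After op 5 (add /d/zg 98): {"d":{"bh":[67,95,88],"iz":{"d":93,"j":95,"r":79},"jf":{"msm":60,"ol":63,"po":72,"y":28},"wod":[78,63,94,14],"zg":98},"zd":[[89,95,50,48,60],[6,4,31,9,28],[56,5,5,99],{"gm":62,"rxt":7,"t":43}]}
After op 6 (add /d/bh/1 39): {"d":{"bh":[67,39,95,88],"iz":{"d":93,"j":95,"r":79},"jf":{"msm":60,"ol":63,"po":72,"y":28},"wod":[78,63,94,14],"zg":98},"zd":[[89,95,50,48,60],[6,4,31,9,28],[56,5,5,99],{"gm":62,"rxt":7,"t":43}]}
After op 7 (replace /zd 8): {"d":{"bh":[67,39,95,88],"iz":{"d":93,"j":95,"r":79},"jf":{"msm":60,"ol":63,"po":72,"y":28},"wod":[78,63,94,14],"zg":98},"zd":8}
After op 8 (replace /d/bh/0 95): {"d":{"bh":[95,39,95,88],"iz":{"d":93,"j":95,"r":79},"jf":{"msm":60,"ol":63,"po":72,"y":28},"wod":[78,63,94,14],"zg":98},"zd":8}
After op 9 (remove /d/iz/j): {"d":{"bh":[95,39,95,88],"iz":{"d":93,"r":79},"jf":{"msm":60,"ol":63,"po":72,"y":28},"wod":[78,63,94,14],"zg":98},"zd":8}
After op 10 (add /d/bh/4 9): {"d":{"bh":[95,39,95,88,9],"iz":{"d":93,"r":79},"jf":{"msm":60,"ol":63,"po":72,"y":28},"wod":[78,63,94,14],"zg":98},"zd":8}
After op 11 (remove /d/zg): {"d":{"bh":[95,39,95,88,9],"iz":{"d":93,"r":79},"jf":{"msm":60,"ol":63,"po":72,"y":28},"wod":[78,63,94,14]},"zd":8}

Answer: {"d":{"bh":[95,39,95,88,9],"iz":{"d":93,"r":79},"jf":{"msm":60,"ol":63,"po":72,"y":28},"wod":[78,63,94,14]},"zd":8}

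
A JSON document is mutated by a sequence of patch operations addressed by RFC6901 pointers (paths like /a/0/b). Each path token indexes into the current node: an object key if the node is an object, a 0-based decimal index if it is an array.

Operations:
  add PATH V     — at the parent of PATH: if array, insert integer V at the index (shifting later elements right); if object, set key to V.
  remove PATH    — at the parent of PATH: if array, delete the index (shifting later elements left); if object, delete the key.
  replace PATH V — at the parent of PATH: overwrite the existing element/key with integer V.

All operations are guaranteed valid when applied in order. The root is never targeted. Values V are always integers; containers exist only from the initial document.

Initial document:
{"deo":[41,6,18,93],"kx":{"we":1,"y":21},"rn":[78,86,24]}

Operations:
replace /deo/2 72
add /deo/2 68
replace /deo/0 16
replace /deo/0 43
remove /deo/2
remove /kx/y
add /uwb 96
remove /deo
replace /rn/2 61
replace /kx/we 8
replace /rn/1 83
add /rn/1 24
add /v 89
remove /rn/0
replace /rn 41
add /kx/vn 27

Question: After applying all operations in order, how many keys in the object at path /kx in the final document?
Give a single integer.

Answer: 2

Derivation:
After op 1 (replace /deo/2 72): {"deo":[41,6,72,93],"kx":{"we":1,"y":21},"rn":[78,86,24]}
After op 2 (add /deo/2 68): {"deo":[41,6,68,72,93],"kx":{"we":1,"y":21},"rn":[78,86,24]}
After op 3 (replace /deo/0 16): {"deo":[16,6,68,72,93],"kx":{"we":1,"y":21},"rn":[78,86,24]}
After op 4 (replace /deo/0 43): {"deo":[43,6,68,72,93],"kx":{"we":1,"y":21},"rn":[78,86,24]}
After op 5 (remove /deo/2): {"deo":[43,6,72,93],"kx":{"we":1,"y":21},"rn":[78,86,24]}
After op 6 (remove /kx/y): {"deo":[43,6,72,93],"kx":{"we":1},"rn":[78,86,24]}
After op 7 (add /uwb 96): {"deo":[43,6,72,93],"kx":{"we":1},"rn":[78,86,24],"uwb":96}
After op 8 (remove /deo): {"kx":{"we":1},"rn":[78,86,24],"uwb":96}
After op 9 (replace /rn/2 61): {"kx":{"we":1},"rn":[78,86,61],"uwb":96}
After op 10 (replace /kx/we 8): {"kx":{"we":8},"rn":[78,86,61],"uwb":96}
After op 11 (replace /rn/1 83): {"kx":{"we":8},"rn":[78,83,61],"uwb":96}
After op 12 (add /rn/1 24): {"kx":{"we":8},"rn":[78,24,83,61],"uwb":96}
After op 13 (add /v 89): {"kx":{"we":8},"rn":[78,24,83,61],"uwb":96,"v":89}
After op 14 (remove /rn/0): {"kx":{"we":8},"rn":[24,83,61],"uwb":96,"v":89}
After op 15 (replace /rn 41): {"kx":{"we":8},"rn":41,"uwb":96,"v":89}
After op 16 (add /kx/vn 27): {"kx":{"vn":27,"we":8},"rn":41,"uwb":96,"v":89}
Size at path /kx: 2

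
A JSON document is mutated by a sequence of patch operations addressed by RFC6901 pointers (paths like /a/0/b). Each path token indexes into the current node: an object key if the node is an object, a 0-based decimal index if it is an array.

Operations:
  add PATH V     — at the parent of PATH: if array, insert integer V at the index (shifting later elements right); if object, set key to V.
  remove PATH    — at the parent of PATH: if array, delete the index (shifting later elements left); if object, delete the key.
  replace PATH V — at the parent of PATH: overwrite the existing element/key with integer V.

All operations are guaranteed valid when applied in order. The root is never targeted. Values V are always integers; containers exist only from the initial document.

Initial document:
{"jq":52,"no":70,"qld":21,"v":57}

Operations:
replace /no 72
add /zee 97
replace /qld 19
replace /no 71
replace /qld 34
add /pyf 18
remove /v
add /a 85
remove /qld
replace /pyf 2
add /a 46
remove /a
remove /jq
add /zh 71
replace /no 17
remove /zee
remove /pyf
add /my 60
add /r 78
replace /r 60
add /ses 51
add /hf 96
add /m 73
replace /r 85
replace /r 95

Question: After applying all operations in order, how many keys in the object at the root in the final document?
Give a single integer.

After op 1 (replace /no 72): {"jq":52,"no":72,"qld":21,"v":57}
After op 2 (add /zee 97): {"jq":52,"no":72,"qld":21,"v":57,"zee":97}
After op 3 (replace /qld 19): {"jq":52,"no":72,"qld":19,"v":57,"zee":97}
After op 4 (replace /no 71): {"jq":52,"no":71,"qld":19,"v":57,"zee":97}
After op 5 (replace /qld 34): {"jq":52,"no":71,"qld":34,"v":57,"zee":97}
After op 6 (add /pyf 18): {"jq":52,"no":71,"pyf":18,"qld":34,"v":57,"zee":97}
After op 7 (remove /v): {"jq":52,"no":71,"pyf":18,"qld":34,"zee":97}
After op 8 (add /a 85): {"a":85,"jq":52,"no":71,"pyf":18,"qld":34,"zee":97}
After op 9 (remove /qld): {"a":85,"jq":52,"no":71,"pyf":18,"zee":97}
After op 10 (replace /pyf 2): {"a":85,"jq":52,"no":71,"pyf":2,"zee":97}
After op 11 (add /a 46): {"a":46,"jq":52,"no":71,"pyf":2,"zee":97}
After op 12 (remove /a): {"jq":52,"no":71,"pyf":2,"zee":97}
After op 13 (remove /jq): {"no":71,"pyf":2,"zee":97}
After op 14 (add /zh 71): {"no":71,"pyf":2,"zee":97,"zh":71}
After op 15 (replace /no 17): {"no":17,"pyf":2,"zee":97,"zh":71}
After op 16 (remove /zee): {"no":17,"pyf":2,"zh":71}
After op 17 (remove /pyf): {"no":17,"zh":71}
After op 18 (add /my 60): {"my":60,"no":17,"zh":71}
After op 19 (add /r 78): {"my":60,"no":17,"r":78,"zh":71}
After op 20 (replace /r 60): {"my":60,"no":17,"r":60,"zh":71}
After op 21 (add /ses 51): {"my":60,"no":17,"r":60,"ses":51,"zh":71}
After op 22 (add /hf 96): {"hf":96,"my":60,"no":17,"r":60,"ses":51,"zh":71}
After op 23 (add /m 73): {"hf":96,"m":73,"my":60,"no":17,"r":60,"ses":51,"zh":71}
After op 24 (replace /r 85): {"hf":96,"m":73,"my":60,"no":17,"r":85,"ses":51,"zh":71}
After op 25 (replace /r 95): {"hf":96,"m":73,"my":60,"no":17,"r":95,"ses":51,"zh":71}
Size at the root: 7

Answer: 7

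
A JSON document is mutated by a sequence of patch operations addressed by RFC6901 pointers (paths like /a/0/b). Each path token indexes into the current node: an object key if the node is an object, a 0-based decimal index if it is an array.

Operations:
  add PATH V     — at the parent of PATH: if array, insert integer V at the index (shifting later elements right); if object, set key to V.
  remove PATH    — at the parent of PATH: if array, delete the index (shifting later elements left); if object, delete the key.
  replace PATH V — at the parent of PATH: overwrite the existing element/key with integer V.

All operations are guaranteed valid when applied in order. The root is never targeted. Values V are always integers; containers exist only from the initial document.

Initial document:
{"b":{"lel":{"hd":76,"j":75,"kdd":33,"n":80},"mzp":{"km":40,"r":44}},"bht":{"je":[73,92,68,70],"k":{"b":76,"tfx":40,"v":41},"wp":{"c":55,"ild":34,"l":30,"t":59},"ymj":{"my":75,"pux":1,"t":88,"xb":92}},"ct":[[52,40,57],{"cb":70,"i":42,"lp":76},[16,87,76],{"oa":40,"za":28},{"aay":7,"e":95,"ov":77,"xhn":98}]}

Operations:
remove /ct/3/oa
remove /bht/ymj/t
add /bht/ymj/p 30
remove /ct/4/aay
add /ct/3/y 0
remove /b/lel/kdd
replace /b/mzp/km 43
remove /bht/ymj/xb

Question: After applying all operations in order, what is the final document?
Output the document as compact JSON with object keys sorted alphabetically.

After op 1 (remove /ct/3/oa): {"b":{"lel":{"hd":76,"j":75,"kdd":33,"n":80},"mzp":{"km":40,"r":44}},"bht":{"je":[73,92,68,70],"k":{"b":76,"tfx":40,"v":41},"wp":{"c":55,"ild":34,"l":30,"t":59},"ymj":{"my":75,"pux":1,"t":88,"xb":92}},"ct":[[52,40,57],{"cb":70,"i":42,"lp":76},[16,87,76],{"za":28},{"aay":7,"e":95,"ov":77,"xhn":98}]}
After op 2 (remove /bht/ymj/t): {"b":{"lel":{"hd":76,"j":75,"kdd":33,"n":80},"mzp":{"km":40,"r":44}},"bht":{"je":[73,92,68,70],"k":{"b":76,"tfx":40,"v":41},"wp":{"c":55,"ild":34,"l":30,"t":59},"ymj":{"my":75,"pux":1,"xb":92}},"ct":[[52,40,57],{"cb":70,"i":42,"lp":76},[16,87,76],{"za":28},{"aay":7,"e":95,"ov":77,"xhn":98}]}
After op 3 (add /bht/ymj/p 30): {"b":{"lel":{"hd":76,"j":75,"kdd":33,"n":80},"mzp":{"km":40,"r":44}},"bht":{"je":[73,92,68,70],"k":{"b":76,"tfx":40,"v":41},"wp":{"c":55,"ild":34,"l":30,"t":59},"ymj":{"my":75,"p":30,"pux":1,"xb":92}},"ct":[[52,40,57],{"cb":70,"i":42,"lp":76},[16,87,76],{"za":28},{"aay":7,"e":95,"ov":77,"xhn":98}]}
After op 4 (remove /ct/4/aay): {"b":{"lel":{"hd":76,"j":75,"kdd":33,"n":80},"mzp":{"km":40,"r":44}},"bht":{"je":[73,92,68,70],"k":{"b":76,"tfx":40,"v":41},"wp":{"c":55,"ild":34,"l":30,"t":59},"ymj":{"my":75,"p":30,"pux":1,"xb":92}},"ct":[[52,40,57],{"cb":70,"i":42,"lp":76},[16,87,76],{"za":28},{"e":95,"ov":77,"xhn":98}]}
After op 5 (add /ct/3/y 0): {"b":{"lel":{"hd":76,"j":75,"kdd":33,"n":80},"mzp":{"km":40,"r":44}},"bht":{"je":[73,92,68,70],"k":{"b":76,"tfx":40,"v":41},"wp":{"c":55,"ild":34,"l":30,"t":59},"ymj":{"my":75,"p":30,"pux":1,"xb":92}},"ct":[[52,40,57],{"cb":70,"i":42,"lp":76},[16,87,76],{"y":0,"za":28},{"e":95,"ov":77,"xhn":98}]}
After op 6 (remove /b/lel/kdd): {"b":{"lel":{"hd":76,"j":75,"n":80},"mzp":{"km":40,"r":44}},"bht":{"je":[73,92,68,70],"k":{"b":76,"tfx":40,"v":41},"wp":{"c":55,"ild":34,"l":30,"t":59},"ymj":{"my":75,"p":30,"pux":1,"xb":92}},"ct":[[52,40,57],{"cb":70,"i":42,"lp":76},[16,87,76],{"y":0,"za":28},{"e":95,"ov":77,"xhn":98}]}
After op 7 (replace /b/mzp/km 43): {"b":{"lel":{"hd":76,"j":75,"n":80},"mzp":{"km":43,"r":44}},"bht":{"je":[73,92,68,70],"k":{"b":76,"tfx":40,"v":41},"wp":{"c":55,"ild":34,"l":30,"t":59},"ymj":{"my":75,"p":30,"pux":1,"xb":92}},"ct":[[52,40,57],{"cb":70,"i":42,"lp":76},[16,87,76],{"y":0,"za":28},{"e":95,"ov":77,"xhn":98}]}
After op 8 (remove /bht/ymj/xb): {"b":{"lel":{"hd":76,"j":75,"n":80},"mzp":{"km":43,"r":44}},"bht":{"je":[73,92,68,70],"k":{"b":76,"tfx":40,"v":41},"wp":{"c":55,"ild":34,"l":30,"t":59},"ymj":{"my":75,"p":30,"pux":1}},"ct":[[52,40,57],{"cb":70,"i":42,"lp":76},[16,87,76],{"y":0,"za":28},{"e":95,"ov":77,"xhn":98}]}

Answer: {"b":{"lel":{"hd":76,"j":75,"n":80},"mzp":{"km":43,"r":44}},"bht":{"je":[73,92,68,70],"k":{"b":76,"tfx":40,"v":41},"wp":{"c":55,"ild":34,"l":30,"t":59},"ymj":{"my":75,"p":30,"pux":1}},"ct":[[52,40,57],{"cb":70,"i":42,"lp":76},[16,87,76],{"y":0,"za":28},{"e":95,"ov":77,"xhn":98}]}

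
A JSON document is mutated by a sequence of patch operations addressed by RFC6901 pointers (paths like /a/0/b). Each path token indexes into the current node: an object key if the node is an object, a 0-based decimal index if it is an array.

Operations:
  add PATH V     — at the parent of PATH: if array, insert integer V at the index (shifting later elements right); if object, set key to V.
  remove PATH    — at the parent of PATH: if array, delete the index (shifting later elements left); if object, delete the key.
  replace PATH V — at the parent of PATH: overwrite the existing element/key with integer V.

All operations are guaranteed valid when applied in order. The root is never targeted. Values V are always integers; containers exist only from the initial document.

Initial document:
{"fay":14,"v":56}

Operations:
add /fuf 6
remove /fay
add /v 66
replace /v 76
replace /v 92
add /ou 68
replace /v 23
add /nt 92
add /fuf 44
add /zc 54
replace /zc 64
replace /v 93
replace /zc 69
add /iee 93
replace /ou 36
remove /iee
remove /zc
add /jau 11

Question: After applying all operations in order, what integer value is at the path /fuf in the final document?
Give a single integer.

Answer: 44

Derivation:
After op 1 (add /fuf 6): {"fay":14,"fuf":6,"v":56}
After op 2 (remove /fay): {"fuf":6,"v":56}
After op 3 (add /v 66): {"fuf":6,"v":66}
After op 4 (replace /v 76): {"fuf":6,"v":76}
After op 5 (replace /v 92): {"fuf":6,"v":92}
After op 6 (add /ou 68): {"fuf":6,"ou":68,"v":92}
After op 7 (replace /v 23): {"fuf":6,"ou":68,"v":23}
After op 8 (add /nt 92): {"fuf":6,"nt":92,"ou":68,"v":23}
After op 9 (add /fuf 44): {"fuf":44,"nt":92,"ou":68,"v":23}
After op 10 (add /zc 54): {"fuf":44,"nt":92,"ou":68,"v":23,"zc":54}
After op 11 (replace /zc 64): {"fuf":44,"nt":92,"ou":68,"v":23,"zc":64}
After op 12 (replace /v 93): {"fuf":44,"nt":92,"ou":68,"v":93,"zc":64}
After op 13 (replace /zc 69): {"fuf":44,"nt":92,"ou":68,"v":93,"zc":69}
After op 14 (add /iee 93): {"fuf":44,"iee":93,"nt":92,"ou":68,"v":93,"zc":69}
After op 15 (replace /ou 36): {"fuf":44,"iee":93,"nt":92,"ou":36,"v":93,"zc":69}
After op 16 (remove /iee): {"fuf":44,"nt":92,"ou":36,"v":93,"zc":69}
After op 17 (remove /zc): {"fuf":44,"nt":92,"ou":36,"v":93}
After op 18 (add /jau 11): {"fuf":44,"jau":11,"nt":92,"ou":36,"v":93}
Value at /fuf: 44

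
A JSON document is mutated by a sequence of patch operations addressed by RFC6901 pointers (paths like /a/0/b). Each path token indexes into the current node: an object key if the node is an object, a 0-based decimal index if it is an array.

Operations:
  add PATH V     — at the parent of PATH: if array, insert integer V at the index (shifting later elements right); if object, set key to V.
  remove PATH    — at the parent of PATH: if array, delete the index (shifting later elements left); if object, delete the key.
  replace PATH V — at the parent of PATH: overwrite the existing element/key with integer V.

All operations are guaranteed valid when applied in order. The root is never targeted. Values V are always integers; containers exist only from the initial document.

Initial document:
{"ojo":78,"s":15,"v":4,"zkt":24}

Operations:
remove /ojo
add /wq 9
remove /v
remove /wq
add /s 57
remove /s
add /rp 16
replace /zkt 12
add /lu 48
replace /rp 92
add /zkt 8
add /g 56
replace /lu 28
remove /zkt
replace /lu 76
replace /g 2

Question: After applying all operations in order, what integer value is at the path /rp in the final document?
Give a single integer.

Answer: 92

Derivation:
After op 1 (remove /ojo): {"s":15,"v":4,"zkt":24}
After op 2 (add /wq 9): {"s":15,"v":4,"wq":9,"zkt":24}
After op 3 (remove /v): {"s":15,"wq":9,"zkt":24}
After op 4 (remove /wq): {"s":15,"zkt":24}
After op 5 (add /s 57): {"s":57,"zkt":24}
After op 6 (remove /s): {"zkt":24}
After op 7 (add /rp 16): {"rp":16,"zkt":24}
After op 8 (replace /zkt 12): {"rp":16,"zkt":12}
After op 9 (add /lu 48): {"lu":48,"rp":16,"zkt":12}
After op 10 (replace /rp 92): {"lu":48,"rp":92,"zkt":12}
After op 11 (add /zkt 8): {"lu":48,"rp":92,"zkt":8}
After op 12 (add /g 56): {"g":56,"lu":48,"rp":92,"zkt":8}
After op 13 (replace /lu 28): {"g":56,"lu":28,"rp":92,"zkt":8}
After op 14 (remove /zkt): {"g":56,"lu":28,"rp":92}
After op 15 (replace /lu 76): {"g":56,"lu":76,"rp":92}
After op 16 (replace /g 2): {"g":2,"lu":76,"rp":92}
Value at /rp: 92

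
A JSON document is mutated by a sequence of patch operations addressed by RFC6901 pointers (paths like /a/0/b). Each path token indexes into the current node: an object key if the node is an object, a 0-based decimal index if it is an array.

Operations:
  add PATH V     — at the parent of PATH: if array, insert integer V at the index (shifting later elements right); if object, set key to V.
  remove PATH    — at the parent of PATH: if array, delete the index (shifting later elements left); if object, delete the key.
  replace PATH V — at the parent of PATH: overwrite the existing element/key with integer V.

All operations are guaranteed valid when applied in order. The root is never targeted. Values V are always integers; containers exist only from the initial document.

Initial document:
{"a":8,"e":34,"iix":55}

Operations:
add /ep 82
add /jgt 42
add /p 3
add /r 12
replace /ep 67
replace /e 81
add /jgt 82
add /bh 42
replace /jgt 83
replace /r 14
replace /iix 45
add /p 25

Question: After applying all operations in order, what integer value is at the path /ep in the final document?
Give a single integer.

Answer: 67

Derivation:
After op 1 (add /ep 82): {"a":8,"e":34,"ep":82,"iix":55}
After op 2 (add /jgt 42): {"a":8,"e":34,"ep":82,"iix":55,"jgt":42}
After op 3 (add /p 3): {"a":8,"e":34,"ep":82,"iix":55,"jgt":42,"p":3}
After op 4 (add /r 12): {"a":8,"e":34,"ep":82,"iix":55,"jgt":42,"p":3,"r":12}
After op 5 (replace /ep 67): {"a":8,"e":34,"ep":67,"iix":55,"jgt":42,"p":3,"r":12}
After op 6 (replace /e 81): {"a":8,"e":81,"ep":67,"iix":55,"jgt":42,"p":3,"r":12}
After op 7 (add /jgt 82): {"a":8,"e":81,"ep":67,"iix":55,"jgt":82,"p":3,"r":12}
After op 8 (add /bh 42): {"a":8,"bh":42,"e":81,"ep":67,"iix":55,"jgt":82,"p":3,"r":12}
After op 9 (replace /jgt 83): {"a":8,"bh":42,"e":81,"ep":67,"iix":55,"jgt":83,"p":3,"r":12}
After op 10 (replace /r 14): {"a":8,"bh":42,"e":81,"ep":67,"iix":55,"jgt":83,"p":3,"r":14}
After op 11 (replace /iix 45): {"a":8,"bh":42,"e":81,"ep":67,"iix":45,"jgt":83,"p":3,"r":14}
After op 12 (add /p 25): {"a":8,"bh":42,"e":81,"ep":67,"iix":45,"jgt":83,"p":25,"r":14}
Value at /ep: 67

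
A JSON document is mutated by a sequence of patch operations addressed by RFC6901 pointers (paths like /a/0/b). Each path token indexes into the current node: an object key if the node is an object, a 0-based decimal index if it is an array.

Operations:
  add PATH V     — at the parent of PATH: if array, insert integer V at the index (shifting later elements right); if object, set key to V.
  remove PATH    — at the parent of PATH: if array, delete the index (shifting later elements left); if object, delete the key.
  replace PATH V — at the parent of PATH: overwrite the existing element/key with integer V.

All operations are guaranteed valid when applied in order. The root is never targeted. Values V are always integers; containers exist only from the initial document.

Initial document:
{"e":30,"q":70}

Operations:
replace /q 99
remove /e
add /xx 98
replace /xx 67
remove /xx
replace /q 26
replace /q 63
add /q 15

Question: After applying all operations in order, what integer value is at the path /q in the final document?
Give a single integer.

Answer: 15

Derivation:
After op 1 (replace /q 99): {"e":30,"q":99}
After op 2 (remove /e): {"q":99}
After op 3 (add /xx 98): {"q":99,"xx":98}
After op 4 (replace /xx 67): {"q":99,"xx":67}
After op 5 (remove /xx): {"q":99}
After op 6 (replace /q 26): {"q":26}
After op 7 (replace /q 63): {"q":63}
After op 8 (add /q 15): {"q":15}
Value at /q: 15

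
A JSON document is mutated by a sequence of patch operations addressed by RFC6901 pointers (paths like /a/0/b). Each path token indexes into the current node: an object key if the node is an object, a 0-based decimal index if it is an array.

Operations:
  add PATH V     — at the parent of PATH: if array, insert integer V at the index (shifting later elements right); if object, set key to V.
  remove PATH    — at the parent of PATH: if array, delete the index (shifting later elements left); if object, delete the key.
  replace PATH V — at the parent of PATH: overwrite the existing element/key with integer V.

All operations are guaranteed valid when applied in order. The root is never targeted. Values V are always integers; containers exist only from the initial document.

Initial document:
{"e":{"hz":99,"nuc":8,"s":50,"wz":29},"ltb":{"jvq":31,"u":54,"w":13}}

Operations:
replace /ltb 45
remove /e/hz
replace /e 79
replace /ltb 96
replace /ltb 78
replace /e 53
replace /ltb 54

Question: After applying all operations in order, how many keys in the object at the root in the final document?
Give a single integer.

Answer: 2

Derivation:
After op 1 (replace /ltb 45): {"e":{"hz":99,"nuc":8,"s":50,"wz":29},"ltb":45}
After op 2 (remove /e/hz): {"e":{"nuc":8,"s":50,"wz":29},"ltb":45}
After op 3 (replace /e 79): {"e":79,"ltb":45}
After op 4 (replace /ltb 96): {"e":79,"ltb":96}
After op 5 (replace /ltb 78): {"e":79,"ltb":78}
After op 6 (replace /e 53): {"e":53,"ltb":78}
After op 7 (replace /ltb 54): {"e":53,"ltb":54}
Size at the root: 2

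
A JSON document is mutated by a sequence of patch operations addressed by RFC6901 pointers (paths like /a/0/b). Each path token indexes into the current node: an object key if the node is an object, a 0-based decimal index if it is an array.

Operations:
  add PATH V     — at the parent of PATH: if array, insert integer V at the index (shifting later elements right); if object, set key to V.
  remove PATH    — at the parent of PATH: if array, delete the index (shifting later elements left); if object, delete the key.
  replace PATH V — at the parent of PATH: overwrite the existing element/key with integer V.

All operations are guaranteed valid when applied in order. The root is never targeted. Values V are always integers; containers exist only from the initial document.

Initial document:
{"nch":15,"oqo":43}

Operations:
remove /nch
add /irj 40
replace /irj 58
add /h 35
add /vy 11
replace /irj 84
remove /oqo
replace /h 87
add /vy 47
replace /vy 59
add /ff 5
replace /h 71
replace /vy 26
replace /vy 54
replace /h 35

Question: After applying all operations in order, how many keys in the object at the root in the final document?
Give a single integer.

After op 1 (remove /nch): {"oqo":43}
After op 2 (add /irj 40): {"irj":40,"oqo":43}
After op 3 (replace /irj 58): {"irj":58,"oqo":43}
After op 4 (add /h 35): {"h":35,"irj":58,"oqo":43}
After op 5 (add /vy 11): {"h":35,"irj":58,"oqo":43,"vy":11}
After op 6 (replace /irj 84): {"h":35,"irj":84,"oqo":43,"vy":11}
After op 7 (remove /oqo): {"h":35,"irj":84,"vy":11}
After op 8 (replace /h 87): {"h":87,"irj":84,"vy":11}
After op 9 (add /vy 47): {"h":87,"irj":84,"vy":47}
After op 10 (replace /vy 59): {"h":87,"irj":84,"vy":59}
After op 11 (add /ff 5): {"ff":5,"h":87,"irj":84,"vy":59}
After op 12 (replace /h 71): {"ff":5,"h":71,"irj":84,"vy":59}
After op 13 (replace /vy 26): {"ff":5,"h":71,"irj":84,"vy":26}
After op 14 (replace /vy 54): {"ff":5,"h":71,"irj":84,"vy":54}
After op 15 (replace /h 35): {"ff":5,"h":35,"irj":84,"vy":54}
Size at the root: 4

Answer: 4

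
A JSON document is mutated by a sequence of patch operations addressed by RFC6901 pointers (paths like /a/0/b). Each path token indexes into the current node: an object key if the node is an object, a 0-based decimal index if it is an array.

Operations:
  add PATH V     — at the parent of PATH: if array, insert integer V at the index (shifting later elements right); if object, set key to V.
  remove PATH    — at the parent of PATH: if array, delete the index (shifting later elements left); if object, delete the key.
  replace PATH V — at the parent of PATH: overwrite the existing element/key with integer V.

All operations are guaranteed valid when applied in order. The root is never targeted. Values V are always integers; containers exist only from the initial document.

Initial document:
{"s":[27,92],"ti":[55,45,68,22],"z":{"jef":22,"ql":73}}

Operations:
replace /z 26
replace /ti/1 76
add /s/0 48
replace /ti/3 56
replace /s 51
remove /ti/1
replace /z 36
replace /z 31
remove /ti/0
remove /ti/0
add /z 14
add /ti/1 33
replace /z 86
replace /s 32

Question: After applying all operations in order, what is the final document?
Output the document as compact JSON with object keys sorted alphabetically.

After op 1 (replace /z 26): {"s":[27,92],"ti":[55,45,68,22],"z":26}
After op 2 (replace /ti/1 76): {"s":[27,92],"ti":[55,76,68,22],"z":26}
After op 3 (add /s/0 48): {"s":[48,27,92],"ti":[55,76,68,22],"z":26}
After op 4 (replace /ti/3 56): {"s":[48,27,92],"ti":[55,76,68,56],"z":26}
After op 5 (replace /s 51): {"s":51,"ti":[55,76,68,56],"z":26}
After op 6 (remove /ti/1): {"s":51,"ti":[55,68,56],"z":26}
After op 7 (replace /z 36): {"s":51,"ti":[55,68,56],"z":36}
After op 8 (replace /z 31): {"s":51,"ti":[55,68,56],"z":31}
After op 9 (remove /ti/0): {"s":51,"ti":[68,56],"z":31}
After op 10 (remove /ti/0): {"s":51,"ti":[56],"z":31}
After op 11 (add /z 14): {"s":51,"ti":[56],"z":14}
After op 12 (add /ti/1 33): {"s":51,"ti":[56,33],"z":14}
After op 13 (replace /z 86): {"s":51,"ti":[56,33],"z":86}
After op 14 (replace /s 32): {"s":32,"ti":[56,33],"z":86}

Answer: {"s":32,"ti":[56,33],"z":86}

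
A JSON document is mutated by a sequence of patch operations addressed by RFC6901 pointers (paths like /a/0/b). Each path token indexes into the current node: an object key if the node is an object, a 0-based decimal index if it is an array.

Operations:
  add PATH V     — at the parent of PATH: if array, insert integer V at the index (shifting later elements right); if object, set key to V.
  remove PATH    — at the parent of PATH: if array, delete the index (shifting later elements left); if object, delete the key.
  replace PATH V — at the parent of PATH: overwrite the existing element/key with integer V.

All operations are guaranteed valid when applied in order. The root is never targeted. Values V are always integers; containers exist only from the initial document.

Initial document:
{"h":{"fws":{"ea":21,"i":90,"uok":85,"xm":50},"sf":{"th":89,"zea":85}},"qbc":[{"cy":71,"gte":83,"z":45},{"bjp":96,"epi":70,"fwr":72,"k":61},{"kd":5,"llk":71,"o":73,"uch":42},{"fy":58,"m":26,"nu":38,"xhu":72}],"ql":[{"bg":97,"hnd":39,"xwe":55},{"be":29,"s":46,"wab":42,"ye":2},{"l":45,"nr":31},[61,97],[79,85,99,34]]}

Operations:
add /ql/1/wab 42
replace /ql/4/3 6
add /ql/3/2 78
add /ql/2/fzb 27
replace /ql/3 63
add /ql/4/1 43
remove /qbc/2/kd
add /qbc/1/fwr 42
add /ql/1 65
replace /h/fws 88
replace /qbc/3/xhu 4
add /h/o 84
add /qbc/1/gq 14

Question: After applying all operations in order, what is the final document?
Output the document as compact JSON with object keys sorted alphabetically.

Answer: {"h":{"fws":88,"o":84,"sf":{"th":89,"zea":85}},"qbc":[{"cy":71,"gte":83,"z":45},{"bjp":96,"epi":70,"fwr":42,"gq":14,"k":61},{"llk":71,"o":73,"uch":42},{"fy":58,"m":26,"nu":38,"xhu":4}],"ql":[{"bg":97,"hnd":39,"xwe":55},65,{"be":29,"s":46,"wab":42,"ye":2},{"fzb":27,"l":45,"nr":31},63,[79,43,85,99,6]]}

Derivation:
After op 1 (add /ql/1/wab 42): {"h":{"fws":{"ea":21,"i":90,"uok":85,"xm":50},"sf":{"th":89,"zea":85}},"qbc":[{"cy":71,"gte":83,"z":45},{"bjp":96,"epi":70,"fwr":72,"k":61},{"kd":5,"llk":71,"o":73,"uch":42},{"fy":58,"m":26,"nu":38,"xhu":72}],"ql":[{"bg":97,"hnd":39,"xwe":55},{"be":29,"s":46,"wab":42,"ye":2},{"l":45,"nr":31},[61,97],[79,85,99,34]]}
After op 2 (replace /ql/4/3 6): {"h":{"fws":{"ea":21,"i":90,"uok":85,"xm":50},"sf":{"th":89,"zea":85}},"qbc":[{"cy":71,"gte":83,"z":45},{"bjp":96,"epi":70,"fwr":72,"k":61},{"kd":5,"llk":71,"o":73,"uch":42},{"fy":58,"m":26,"nu":38,"xhu":72}],"ql":[{"bg":97,"hnd":39,"xwe":55},{"be":29,"s":46,"wab":42,"ye":2},{"l":45,"nr":31},[61,97],[79,85,99,6]]}
After op 3 (add /ql/3/2 78): {"h":{"fws":{"ea":21,"i":90,"uok":85,"xm":50},"sf":{"th":89,"zea":85}},"qbc":[{"cy":71,"gte":83,"z":45},{"bjp":96,"epi":70,"fwr":72,"k":61},{"kd":5,"llk":71,"o":73,"uch":42},{"fy":58,"m":26,"nu":38,"xhu":72}],"ql":[{"bg":97,"hnd":39,"xwe":55},{"be":29,"s":46,"wab":42,"ye":2},{"l":45,"nr":31},[61,97,78],[79,85,99,6]]}
After op 4 (add /ql/2/fzb 27): {"h":{"fws":{"ea":21,"i":90,"uok":85,"xm":50},"sf":{"th":89,"zea":85}},"qbc":[{"cy":71,"gte":83,"z":45},{"bjp":96,"epi":70,"fwr":72,"k":61},{"kd":5,"llk":71,"o":73,"uch":42},{"fy":58,"m":26,"nu":38,"xhu":72}],"ql":[{"bg":97,"hnd":39,"xwe":55},{"be":29,"s":46,"wab":42,"ye":2},{"fzb":27,"l":45,"nr":31},[61,97,78],[79,85,99,6]]}
After op 5 (replace /ql/3 63): {"h":{"fws":{"ea":21,"i":90,"uok":85,"xm":50},"sf":{"th":89,"zea":85}},"qbc":[{"cy":71,"gte":83,"z":45},{"bjp":96,"epi":70,"fwr":72,"k":61},{"kd":5,"llk":71,"o":73,"uch":42},{"fy":58,"m":26,"nu":38,"xhu":72}],"ql":[{"bg":97,"hnd":39,"xwe":55},{"be":29,"s":46,"wab":42,"ye":2},{"fzb":27,"l":45,"nr":31},63,[79,85,99,6]]}
After op 6 (add /ql/4/1 43): {"h":{"fws":{"ea":21,"i":90,"uok":85,"xm":50},"sf":{"th":89,"zea":85}},"qbc":[{"cy":71,"gte":83,"z":45},{"bjp":96,"epi":70,"fwr":72,"k":61},{"kd":5,"llk":71,"o":73,"uch":42},{"fy":58,"m":26,"nu":38,"xhu":72}],"ql":[{"bg":97,"hnd":39,"xwe":55},{"be":29,"s":46,"wab":42,"ye":2},{"fzb":27,"l":45,"nr":31},63,[79,43,85,99,6]]}
After op 7 (remove /qbc/2/kd): {"h":{"fws":{"ea":21,"i":90,"uok":85,"xm":50},"sf":{"th":89,"zea":85}},"qbc":[{"cy":71,"gte":83,"z":45},{"bjp":96,"epi":70,"fwr":72,"k":61},{"llk":71,"o":73,"uch":42},{"fy":58,"m":26,"nu":38,"xhu":72}],"ql":[{"bg":97,"hnd":39,"xwe":55},{"be":29,"s":46,"wab":42,"ye":2},{"fzb":27,"l":45,"nr":31},63,[79,43,85,99,6]]}
After op 8 (add /qbc/1/fwr 42): {"h":{"fws":{"ea":21,"i":90,"uok":85,"xm":50},"sf":{"th":89,"zea":85}},"qbc":[{"cy":71,"gte":83,"z":45},{"bjp":96,"epi":70,"fwr":42,"k":61},{"llk":71,"o":73,"uch":42},{"fy":58,"m":26,"nu":38,"xhu":72}],"ql":[{"bg":97,"hnd":39,"xwe":55},{"be":29,"s":46,"wab":42,"ye":2},{"fzb":27,"l":45,"nr":31},63,[79,43,85,99,6]]}
After op 9 (add /ql/1 65): {"h":{"fws":{"ea":21,"i":90,"uok":85,"xm":50},"sf":{"th":89,"zea":85}},"qbc":[{"cy":71,"gte":83,"z":45},{"bjp":96,"epi":70,"fwr":42,"k":61},{"llk":71,"o":73,"uch":42},{"fy":58,"m":26,"nu":38,"xhu":72}],"ql":[{"bg":97,"hnd":39,"xwe":55},65,{"be":29,"s":46,"wab":42,"ye":2},{"fzb":27,"l":45,"nr":31},63,[79,43,85,99,6]]}
After op 10 (replace /h/fws 88): {"h":{"fws":88,"sf":{"th":89,"zea":85}},"qbc":[{"cy":71,"gte":83,"z":45},{"bjp":96,"epi":70,"fwr":42,"k":61},{"llk":71,"o":73,"uch":42},{"fy":58,"m":26,"nu":38,"xhu":72}],"ql":[{"bg":97,"hnd":39,"xwe":55},65,{"be":29,"s":46,"wab":42,"ye":2},{"fzb":27,"l":45,"nr":31},63,[79,43,85,99,6]]}
After op 11 (replace /qbc/3/xhu 4): {"h":{"fws":88,"sf":{"th":89,"zea":85}},"qbc":[{"cy":71,"gte":83,"z":45},{"bjp":96,"epi":70,"fwr":42,"k":61},{"llk":71,"o":73,"uch":42},{"fy":58,"m":26,"nu":38,"xhu":4}],"ql":[{"bg":97,"hnd":39,"xwe":55},65,{"be":29,"s":46,"wab":42,"ye":2},{"fzb":27,"l":45,"nr":31},63,[79,43,85,99,6]]}
After op 12 (add /h/o 84): {"h":{"fws":88,"o":84,"sf":{"th":89,"zea":85}},"qbc":[{"cy":71,"gte":83,"z":45},{"bjp":96,"epi":70,"fwr":42,"k":61},{"llk":71,"o":73,"uch":42},{"fy":58,"m":26,"nu":38,"xhu":4}],"ql":[{"bg":97,"hnd":39,"xwe":55},65,{"be":29,"s":46,"wab":42,"ye":2},{"fzb":27,"l":45,"nr":31},63,[79,43,85,99,6]]}
After op 13 (add /qbc/1/gq 14): {"h":{"fws":88,"o":84,"sf":{"th":89,"zea":85}},"qbc":[{"cy":71,"gte":83,"z":45},{"bjp":96,"epi":70,"fwr":42,"gq":14,"k":61},{"llk":71,"o":73,"uch":42},{"fy":58,"m":26,"nu":38,"xhu":4}],"ql":[{"bg":97,"hnd":39,"xwe":55},65,{"be":29,"s":46,"wab":42,"ye":2},{"fzb":27,"l":45,"nr":31},63,[79,43,85,99,6]]}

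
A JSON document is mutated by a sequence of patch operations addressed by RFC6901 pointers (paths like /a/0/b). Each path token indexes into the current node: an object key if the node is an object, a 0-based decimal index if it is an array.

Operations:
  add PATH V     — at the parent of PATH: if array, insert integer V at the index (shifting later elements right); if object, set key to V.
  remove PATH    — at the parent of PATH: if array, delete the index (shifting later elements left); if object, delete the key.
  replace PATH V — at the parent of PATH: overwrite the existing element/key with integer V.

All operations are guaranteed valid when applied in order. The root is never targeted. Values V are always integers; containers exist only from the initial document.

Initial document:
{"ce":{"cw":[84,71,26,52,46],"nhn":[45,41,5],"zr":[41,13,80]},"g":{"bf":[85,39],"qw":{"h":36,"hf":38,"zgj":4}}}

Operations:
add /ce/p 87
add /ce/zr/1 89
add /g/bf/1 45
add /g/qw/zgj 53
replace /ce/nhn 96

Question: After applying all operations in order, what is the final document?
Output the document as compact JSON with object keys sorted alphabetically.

Answer: {"ce":{"cw":[84,71,26,52,46],"nhn":96,"p":87,"zr":[41,89,13,80]},"g":{"bf":[85,45,39],"qw":{"h":36,"hf":38,"zgj":53}}}

Derivation:
After op 1 (add /ce/p 87): {"ce":{"cw":[84,71,26,52,46],"nhn":[45,41,5],"p":87,"zr":[41,13,80]},"g":{"bf":[85,39],"qw":{"h":36,"hf":38,"zgj":4}}}
After op 2 (add /ce/zr/1 89): {"ce":{"cw":[84,71,26,52,46],"nhn":[45,41,5],"p":87,"zr":[41,89,13,80]},"g":{"bf":[85,39],"qw":{"h":36,"hf":38,"zgj":4}}}
After op 3 (add /g/bf/1 45): {"ce":{"cw":[84,71,26,52,46],"nhn":[45,41,5],"p":87,"zr":[41,89,13,80]},"g":{"bf":[85,45,39],"qw":{"h":36,"hf":38,"zgj":4}}}
After op 4 (add /g/qw/zgj 53): {"ce":{"cw":[84,71,26,52,46],"nhn":[45,41,5],"p":87,"zr":[41,89,13,80]},"g":{"bf":[85,45,39],"qw":{"h":36,"hf":38,"zgj":53}}}
After op 5 (replace /ce/nhn 96): {"ce":{"cw":[84,71,26,52,46],"nhn":96,"p":87,"zr":[41,89,13,80]},"g":{"bf":[85,45,39],"qw":{"h":36,"hf":38,"zgj":53}}}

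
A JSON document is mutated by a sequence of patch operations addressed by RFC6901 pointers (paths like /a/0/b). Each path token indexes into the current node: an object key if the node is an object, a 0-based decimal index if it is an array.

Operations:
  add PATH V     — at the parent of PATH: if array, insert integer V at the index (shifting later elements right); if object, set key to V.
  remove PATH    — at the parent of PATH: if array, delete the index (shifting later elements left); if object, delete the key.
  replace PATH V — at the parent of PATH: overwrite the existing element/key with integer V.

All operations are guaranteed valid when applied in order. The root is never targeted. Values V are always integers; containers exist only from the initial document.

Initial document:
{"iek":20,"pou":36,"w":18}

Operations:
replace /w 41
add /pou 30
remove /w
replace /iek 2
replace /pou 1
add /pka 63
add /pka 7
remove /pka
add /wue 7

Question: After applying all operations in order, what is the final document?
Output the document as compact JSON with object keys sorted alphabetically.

Answer: {"iek":2,"pou":1,"wue":7}

Derivation:
After op 1 (replace /w 41): {"iek":20,"pou":36,"w":41}
After op 2 (add /pou 30): {"iek":20,"pou":30,"w":41}
After op 3 (remove /w): {"iek":20,"pou":30}
After op 4 (replace /iek 2): {"iek":2,"pou":30}
After op 5 (replace /pou 1): {"iek":2,"pou":1}
After op 6 (add /pka 63): {"iek":2,"pka":63,"pou":1}
After op 7 (add /pka 7): {"iek":2,"pka":7,"pou":1}
After op 8 (remove /pka): {"iek":2,"pou":1}
After op 9 (add /wue 7): {"iek":2,"pou":1,"wue":7}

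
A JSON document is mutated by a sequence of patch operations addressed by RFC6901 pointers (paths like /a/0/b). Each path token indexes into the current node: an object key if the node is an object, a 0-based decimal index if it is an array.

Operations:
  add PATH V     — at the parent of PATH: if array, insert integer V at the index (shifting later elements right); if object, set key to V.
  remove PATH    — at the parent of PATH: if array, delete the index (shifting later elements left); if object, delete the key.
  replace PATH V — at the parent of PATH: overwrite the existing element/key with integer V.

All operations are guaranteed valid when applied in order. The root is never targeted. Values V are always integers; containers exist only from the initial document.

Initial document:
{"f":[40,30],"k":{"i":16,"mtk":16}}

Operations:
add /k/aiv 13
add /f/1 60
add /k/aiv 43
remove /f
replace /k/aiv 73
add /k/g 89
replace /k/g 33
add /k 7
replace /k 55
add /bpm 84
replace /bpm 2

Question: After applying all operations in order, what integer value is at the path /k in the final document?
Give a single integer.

After op 1 (add /k/aiv 13): {"f":[40,30],"k":{"aiv":13,"i":16,"mtk":16}}
After op 2 (add /f/1 60): {"f":[40,60,30],"k":{"aiv":13,"i":16,"mtk":16}}
After op 3 (add /k/aiv 43): {"f":[40,60,30],"k":{"aiv":43,"i":16,"mtk":16}}
After op 4 (remove /f): {"k":{"aiv":43,"i":16,"mtk":16}}
After op 5 (replace /k/aiv 73): {"k":{"aiv":73,"i":16,"mtk":16}}
After op 6 (add /k/g 89): {"k":{"aiv":73,"g":89,"i":16,"mtk":16}}
After op 7 (replace /k/g 33): {"k":{"aiv":73,"g":33,"i":16,"mtk":16}}
After op 8 (add /k 7): {"k":7}
After op 9 (replace /k 55): {"k":55}
After op 10 (add /bpm 84): {"bpm":84,"k":55}
After op 11 (replace /bpm 2): {"bpm":2,"k":55}
Value at /k: 55

Answer: 55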